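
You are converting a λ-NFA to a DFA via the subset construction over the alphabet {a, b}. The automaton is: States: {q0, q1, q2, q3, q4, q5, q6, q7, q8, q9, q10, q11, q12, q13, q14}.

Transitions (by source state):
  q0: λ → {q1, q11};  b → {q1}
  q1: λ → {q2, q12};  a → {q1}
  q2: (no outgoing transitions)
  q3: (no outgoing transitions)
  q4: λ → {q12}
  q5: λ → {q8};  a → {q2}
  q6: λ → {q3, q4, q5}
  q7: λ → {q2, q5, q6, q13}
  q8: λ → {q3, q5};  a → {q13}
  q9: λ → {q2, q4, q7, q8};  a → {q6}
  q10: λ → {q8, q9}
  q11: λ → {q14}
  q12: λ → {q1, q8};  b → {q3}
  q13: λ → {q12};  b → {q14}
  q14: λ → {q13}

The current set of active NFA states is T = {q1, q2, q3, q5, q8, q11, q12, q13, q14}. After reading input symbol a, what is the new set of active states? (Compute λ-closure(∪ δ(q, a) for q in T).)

{q1, q2, q3, q5, q8, q12, q13}

q1 on a → {q1}.
q5 on a → {q2}.
q8 on a → {q13}.
No a-transition from q2, q3, q11, q12, q13, q14.
Union after reading a: {q1, q2, q13}.
Now take the λ-closure:
From q1 via λ: add q12.
From q12 via λ: add q8.
From q8 via λ: add q3, q5.
No new states can be added; the closed set is {q1, q2, q3, q5, q8, q12, q13}.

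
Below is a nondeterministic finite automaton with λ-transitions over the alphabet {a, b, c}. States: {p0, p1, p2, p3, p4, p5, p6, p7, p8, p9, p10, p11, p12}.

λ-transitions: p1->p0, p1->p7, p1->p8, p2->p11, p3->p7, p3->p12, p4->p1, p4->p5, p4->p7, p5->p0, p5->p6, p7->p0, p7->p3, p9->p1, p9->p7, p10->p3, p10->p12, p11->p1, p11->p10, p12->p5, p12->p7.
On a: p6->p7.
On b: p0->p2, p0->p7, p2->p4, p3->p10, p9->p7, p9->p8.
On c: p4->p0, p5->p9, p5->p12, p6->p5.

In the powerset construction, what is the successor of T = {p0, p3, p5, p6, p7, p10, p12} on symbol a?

{p0, p3, p5, p6, p7, p12}

p6 on a → {p7}.
No a-transition from p0, p3, p5, p7, p10, p12.
Union after reading a: {p7}.
Now take the λ-closure:
From p7 via λ: add p0, p3.
From p3 via λ: add p12.
From p12 via λ: add p5.
From p5 via λ: add p6.
No new states can be added; the closed set is {p0, p3, p5, p6, p7, p12}.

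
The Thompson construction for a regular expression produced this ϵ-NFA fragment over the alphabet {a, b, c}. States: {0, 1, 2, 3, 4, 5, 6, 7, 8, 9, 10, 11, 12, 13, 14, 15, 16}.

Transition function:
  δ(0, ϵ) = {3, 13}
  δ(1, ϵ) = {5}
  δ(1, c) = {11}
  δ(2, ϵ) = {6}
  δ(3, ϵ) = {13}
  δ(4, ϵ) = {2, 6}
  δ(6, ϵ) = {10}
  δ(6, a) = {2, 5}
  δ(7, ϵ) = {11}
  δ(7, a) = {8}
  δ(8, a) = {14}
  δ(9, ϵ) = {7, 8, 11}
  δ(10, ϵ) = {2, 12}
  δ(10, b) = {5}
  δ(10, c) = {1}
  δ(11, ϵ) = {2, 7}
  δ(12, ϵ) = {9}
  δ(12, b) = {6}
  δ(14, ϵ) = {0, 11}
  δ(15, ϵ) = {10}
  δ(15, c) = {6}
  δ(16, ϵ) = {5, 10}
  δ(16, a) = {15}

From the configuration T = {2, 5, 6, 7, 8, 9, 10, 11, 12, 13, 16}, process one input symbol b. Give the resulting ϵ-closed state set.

{2, 5, 6, 7, 8, 9, 10, 11, 12}

10 on b → {5}.
12 on b → {6}.
No b-transition from 2, 5, 6, 7, 8, 9, 11, 13, 16.
Union after reading b: {5, 6}.
Now take the ϵ-closure:
From 6 via ϵ: add 10.
From 10 via ϵ: add 2, 12.
From 12 via ϵ: add 9.
From 9 via ϵ: add 7, 8, 11.
No new states can be added; the closed set is {2, 5, 6, 7, 8, 9, 10, 11, 12}.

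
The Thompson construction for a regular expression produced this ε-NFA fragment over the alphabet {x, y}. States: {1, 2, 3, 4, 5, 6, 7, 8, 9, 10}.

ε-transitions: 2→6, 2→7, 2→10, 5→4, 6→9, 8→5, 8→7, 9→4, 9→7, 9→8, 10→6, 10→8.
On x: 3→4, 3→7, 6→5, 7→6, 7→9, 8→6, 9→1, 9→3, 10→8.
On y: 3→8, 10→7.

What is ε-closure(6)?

{4, 5, 6, 7, 8, 9}

Start with {6}.
From 6 via ε: add 9.
From 9 via ε: add 4, 7, 8.
From 8 via ε: add 5.
No new states can be added; the closed set is {4, 5, 6, 7, 8, 9}.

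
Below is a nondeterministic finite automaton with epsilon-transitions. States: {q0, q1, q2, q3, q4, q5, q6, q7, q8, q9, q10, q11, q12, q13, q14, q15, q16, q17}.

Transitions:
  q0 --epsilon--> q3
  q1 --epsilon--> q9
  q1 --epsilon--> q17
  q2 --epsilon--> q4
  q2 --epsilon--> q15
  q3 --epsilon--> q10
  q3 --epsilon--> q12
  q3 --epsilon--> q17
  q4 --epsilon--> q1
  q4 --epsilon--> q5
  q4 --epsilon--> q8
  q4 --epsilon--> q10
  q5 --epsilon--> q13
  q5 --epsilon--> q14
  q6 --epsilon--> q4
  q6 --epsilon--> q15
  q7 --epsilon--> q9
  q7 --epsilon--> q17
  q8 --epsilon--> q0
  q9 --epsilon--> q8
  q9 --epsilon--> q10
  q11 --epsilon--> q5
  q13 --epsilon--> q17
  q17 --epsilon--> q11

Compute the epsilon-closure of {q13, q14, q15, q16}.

{q5, q11, q13, q14, q15, q16, q17}

Start with {q13, q14, q15, q16}.
From q13 via epsilon: add q17.
From q17 via epsilon: add q11.
From q11 via epsilon: add q5.
No new states can be added; the closed set is {q5, q11, q13, q14, q15, q16, q17}.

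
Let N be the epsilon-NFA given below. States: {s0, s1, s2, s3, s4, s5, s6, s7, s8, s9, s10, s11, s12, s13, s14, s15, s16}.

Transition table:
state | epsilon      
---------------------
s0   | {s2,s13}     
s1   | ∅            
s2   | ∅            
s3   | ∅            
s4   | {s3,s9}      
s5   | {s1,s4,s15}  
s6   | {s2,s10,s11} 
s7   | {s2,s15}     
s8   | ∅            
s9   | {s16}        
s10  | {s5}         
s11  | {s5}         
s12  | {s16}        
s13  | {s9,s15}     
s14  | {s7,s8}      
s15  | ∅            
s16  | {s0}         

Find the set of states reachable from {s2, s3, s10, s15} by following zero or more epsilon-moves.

{s0, s1, s2, s3, s4, s5, s9, s10, s13, s15, s16}

Start with {s2, s3, s10, s15}.
From s10 via epsilon: add s5.
From s5 via epsilon: add s1, s4.
From s4 via epsilon: add s9.
From s9 via epsilon: add s16.
From s16 via epsilon: add s0.
From s0 via epsilon: add s13.
No new states can be added; the closed set is {s0, s1, s2, s3, s4, s5, s9, s10, s13, s15, s16}.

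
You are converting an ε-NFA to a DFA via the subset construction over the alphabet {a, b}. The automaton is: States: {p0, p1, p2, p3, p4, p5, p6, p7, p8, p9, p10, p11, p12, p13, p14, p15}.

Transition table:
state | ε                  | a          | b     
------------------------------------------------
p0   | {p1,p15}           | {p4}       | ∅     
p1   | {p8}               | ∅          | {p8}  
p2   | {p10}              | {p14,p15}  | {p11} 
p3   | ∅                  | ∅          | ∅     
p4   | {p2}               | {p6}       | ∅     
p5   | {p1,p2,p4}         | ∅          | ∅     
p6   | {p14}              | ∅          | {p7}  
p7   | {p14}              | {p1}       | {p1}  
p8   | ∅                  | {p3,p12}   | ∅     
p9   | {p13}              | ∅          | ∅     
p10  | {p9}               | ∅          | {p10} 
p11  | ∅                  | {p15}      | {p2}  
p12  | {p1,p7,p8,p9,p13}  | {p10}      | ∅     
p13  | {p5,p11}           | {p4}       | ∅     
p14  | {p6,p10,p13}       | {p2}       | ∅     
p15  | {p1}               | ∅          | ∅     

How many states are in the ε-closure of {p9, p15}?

10

Start with {p9, p15}.
From p9 via ε: add p13.
From p15 via ε: add p1.
From p1 via ε: add p8.
From p13 via ε: add p5, p11.
From p5 via ε: add p2, p4.
From p2 via ε: add p10.
ε-closure = {p1, p2, p4, p5, p8, p9, p10, p11, p13, p15}, which has 10 states.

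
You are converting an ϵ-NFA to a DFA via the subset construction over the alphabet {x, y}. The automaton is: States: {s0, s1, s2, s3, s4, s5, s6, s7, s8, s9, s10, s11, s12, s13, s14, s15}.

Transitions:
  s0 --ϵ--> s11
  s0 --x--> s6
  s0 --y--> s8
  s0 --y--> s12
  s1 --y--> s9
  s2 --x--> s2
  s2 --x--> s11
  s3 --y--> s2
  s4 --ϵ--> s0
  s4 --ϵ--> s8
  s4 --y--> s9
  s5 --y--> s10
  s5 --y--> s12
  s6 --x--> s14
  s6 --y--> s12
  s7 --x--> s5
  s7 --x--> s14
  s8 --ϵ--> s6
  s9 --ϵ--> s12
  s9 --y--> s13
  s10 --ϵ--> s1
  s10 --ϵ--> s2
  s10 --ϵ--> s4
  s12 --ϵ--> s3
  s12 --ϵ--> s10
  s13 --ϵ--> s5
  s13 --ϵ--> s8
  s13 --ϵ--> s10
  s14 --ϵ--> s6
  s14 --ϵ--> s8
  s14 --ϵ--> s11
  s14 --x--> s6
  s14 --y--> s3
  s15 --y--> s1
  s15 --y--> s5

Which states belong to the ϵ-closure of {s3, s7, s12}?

{s0, s1, s2, s3, s4, s6, s7, s8, s10, s11, s12}

Start with {s3, s7, s12}.
From s12 via ϵ: add s10.
From s10 via ϵ: add s1, s2, s4.
From s4 via ϵ: add s0, s8.
From s0 via ϵ: add s11.
From s8 via ϵ: add s6.
No new states can be added; the closed set is {s0, s1, s2, s3, s4, s6, s7, s8, s10, s11, s12}.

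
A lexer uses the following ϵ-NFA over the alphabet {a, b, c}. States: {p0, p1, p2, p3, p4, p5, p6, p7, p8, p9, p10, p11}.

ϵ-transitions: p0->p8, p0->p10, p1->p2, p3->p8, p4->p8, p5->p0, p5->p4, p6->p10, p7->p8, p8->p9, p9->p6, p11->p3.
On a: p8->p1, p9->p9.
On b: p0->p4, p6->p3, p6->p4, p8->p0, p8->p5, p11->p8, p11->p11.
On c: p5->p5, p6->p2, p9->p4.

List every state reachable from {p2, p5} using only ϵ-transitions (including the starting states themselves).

{p0, p2, p4, p5, p6, p8, p9, p10}

Start with {p2, p5}.
From p5 via ϵ: add p0, p4.
From p0 via ϵ: add p8, p10.
From p8 via ϵ: add p9.
From p9 via ϵ: add p6.
No new states can be added; the closed set is {p0, p2, p4, p5, p6, p8, p9, p10}.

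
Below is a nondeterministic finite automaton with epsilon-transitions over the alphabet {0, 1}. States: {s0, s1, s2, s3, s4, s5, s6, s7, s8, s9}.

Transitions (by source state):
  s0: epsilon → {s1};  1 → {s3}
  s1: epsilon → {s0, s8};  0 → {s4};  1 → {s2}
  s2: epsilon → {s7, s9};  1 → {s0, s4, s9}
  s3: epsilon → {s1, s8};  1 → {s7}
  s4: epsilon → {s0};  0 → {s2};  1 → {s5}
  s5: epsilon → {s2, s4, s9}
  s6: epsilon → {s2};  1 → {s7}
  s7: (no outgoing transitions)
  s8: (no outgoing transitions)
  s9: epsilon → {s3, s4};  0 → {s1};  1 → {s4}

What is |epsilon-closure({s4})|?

4

Start with {s4}.
From s4 via epsilon: add s0.
From s0 via epsilon: add s1.
From s1 via epsilon: add s8.
epsilon-closure = {s0, s1, s4, s8}, which has 4 states.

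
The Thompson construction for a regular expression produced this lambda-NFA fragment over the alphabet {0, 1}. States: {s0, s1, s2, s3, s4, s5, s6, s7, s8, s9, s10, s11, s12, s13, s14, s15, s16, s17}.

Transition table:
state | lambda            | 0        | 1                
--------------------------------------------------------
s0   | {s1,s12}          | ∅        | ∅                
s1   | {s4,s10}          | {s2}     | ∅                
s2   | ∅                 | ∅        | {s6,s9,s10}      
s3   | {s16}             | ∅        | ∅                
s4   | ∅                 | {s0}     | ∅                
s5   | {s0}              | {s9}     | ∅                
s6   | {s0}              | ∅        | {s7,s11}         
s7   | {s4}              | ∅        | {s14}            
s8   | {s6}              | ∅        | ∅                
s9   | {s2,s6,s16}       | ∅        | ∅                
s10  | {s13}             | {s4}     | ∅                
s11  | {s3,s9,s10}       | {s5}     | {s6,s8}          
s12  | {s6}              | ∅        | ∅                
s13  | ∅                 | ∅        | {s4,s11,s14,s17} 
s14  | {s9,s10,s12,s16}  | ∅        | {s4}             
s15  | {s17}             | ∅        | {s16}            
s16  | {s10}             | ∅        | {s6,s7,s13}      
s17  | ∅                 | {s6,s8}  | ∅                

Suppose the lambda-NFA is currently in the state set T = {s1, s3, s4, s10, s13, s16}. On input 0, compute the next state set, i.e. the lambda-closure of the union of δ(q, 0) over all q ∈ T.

{s0, s1, s2, s4, s6, s10, s12, s13}

s1 on 0 → {s2}.
s4 on 0 → {s0}.
s10 on 0 → {s4}.
No 0-transition from s3, s13, s16.
Union after reading 0: {s0, s2, s4}.
Now take the lambda-closure:
From s0 via lambda: add s1, s12.
From s1 via lambda: add s10.
From s12 via lambda: add s6.
From s10 via lambda: add s13.
No new states can be added; the closed set is {s0, s1, s2, s4, s6, s10, s12, s13}.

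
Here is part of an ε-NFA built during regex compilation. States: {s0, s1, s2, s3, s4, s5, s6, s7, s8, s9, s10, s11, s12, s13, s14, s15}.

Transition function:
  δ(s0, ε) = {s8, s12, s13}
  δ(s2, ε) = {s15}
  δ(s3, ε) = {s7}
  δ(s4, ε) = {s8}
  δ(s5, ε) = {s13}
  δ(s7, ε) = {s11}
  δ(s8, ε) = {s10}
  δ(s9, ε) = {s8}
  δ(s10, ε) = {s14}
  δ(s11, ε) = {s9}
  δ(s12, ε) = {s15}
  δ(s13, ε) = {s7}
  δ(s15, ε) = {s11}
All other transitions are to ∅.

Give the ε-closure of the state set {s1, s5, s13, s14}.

{s1, s5, s7, s8, s9, s10, s11, s13, s14}

Start with {s1, s5, s13, s14}.
From s13 via ε: add s7.
From s7 via ε: add s11.
From s11 via ε: add s9.
From s9 via ε: add s8.
From s8 via ε: add s10.
No new states can be added; the closed set is {s1, s5, s7, s8, s9, s10, s11, s13, s14}.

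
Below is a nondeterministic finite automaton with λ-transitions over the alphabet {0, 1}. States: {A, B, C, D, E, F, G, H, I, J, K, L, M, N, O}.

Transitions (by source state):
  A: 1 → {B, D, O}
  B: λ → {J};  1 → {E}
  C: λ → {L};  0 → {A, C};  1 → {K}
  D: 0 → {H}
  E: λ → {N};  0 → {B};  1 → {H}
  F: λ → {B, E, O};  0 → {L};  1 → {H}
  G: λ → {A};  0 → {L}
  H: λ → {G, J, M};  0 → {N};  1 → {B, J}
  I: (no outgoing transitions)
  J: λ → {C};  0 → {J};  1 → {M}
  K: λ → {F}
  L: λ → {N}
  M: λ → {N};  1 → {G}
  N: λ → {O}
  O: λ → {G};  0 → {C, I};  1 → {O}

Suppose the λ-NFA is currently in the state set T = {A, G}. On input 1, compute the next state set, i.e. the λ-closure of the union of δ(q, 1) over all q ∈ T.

A on 1 → {B, D, O}.
No 1-transition from G.
Union after reading 1: {B, D, O}.
Now take the λ-closure:
From B via λ: add J.
From O via λ: add G.
From G via λ: add A.
From J via λ: add C.
From C via λ: add L.
From L via λ: add N.
No new states can be added; the closed set is {A, B, C, D, G, J, L, N, O}.

{A, B, C, D, G, J, L, N, O}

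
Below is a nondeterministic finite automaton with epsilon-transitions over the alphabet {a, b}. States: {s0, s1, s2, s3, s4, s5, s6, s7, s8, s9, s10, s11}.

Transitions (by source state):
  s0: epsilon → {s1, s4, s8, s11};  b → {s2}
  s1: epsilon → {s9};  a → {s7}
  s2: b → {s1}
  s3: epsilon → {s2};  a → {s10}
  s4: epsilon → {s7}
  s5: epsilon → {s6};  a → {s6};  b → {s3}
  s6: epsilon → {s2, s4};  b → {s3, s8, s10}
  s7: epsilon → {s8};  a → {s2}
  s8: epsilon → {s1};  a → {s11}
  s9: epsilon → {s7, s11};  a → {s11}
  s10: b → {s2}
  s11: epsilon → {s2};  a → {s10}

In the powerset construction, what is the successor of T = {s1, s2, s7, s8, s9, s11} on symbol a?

{s1, s2, s7, s8, s9, s10, s11}

s1 on a → {s7}.
s7 on a → {s2}.
s8 on a → {s11}.
s9 on a → {s11}.
s11 on a → {s10}.
No a-transition from s2.
Union after reading a: {s2, s7, s10, s11}.
Now take the epsilon-closure:
From s7 via epsilon: add s8.
From s8 via epsilon: add s1.
From s1 via epsilon: add s9.
No new states can be added; the closed set is {s1, s2, s7, s8, s9, s10, s11}.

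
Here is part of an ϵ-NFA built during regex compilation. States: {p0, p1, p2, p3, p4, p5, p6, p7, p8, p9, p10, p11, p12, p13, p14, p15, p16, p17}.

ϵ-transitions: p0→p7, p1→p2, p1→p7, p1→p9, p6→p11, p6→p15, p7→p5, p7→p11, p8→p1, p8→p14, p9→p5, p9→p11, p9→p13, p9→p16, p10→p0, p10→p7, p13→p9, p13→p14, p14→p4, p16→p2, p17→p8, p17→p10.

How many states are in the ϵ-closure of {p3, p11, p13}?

Start with {p3, p11, p13}.
From p13 via ϵ: add p9, p14.
From p9 via ϵ: add p5, p16.
From p14 via ϵ: add p4.
From p16 via ϵ: add p2.
ϵ-closure = {p2, p3, p4, p5, p9, p11, p13, p14, p16}, which has 9 states.

9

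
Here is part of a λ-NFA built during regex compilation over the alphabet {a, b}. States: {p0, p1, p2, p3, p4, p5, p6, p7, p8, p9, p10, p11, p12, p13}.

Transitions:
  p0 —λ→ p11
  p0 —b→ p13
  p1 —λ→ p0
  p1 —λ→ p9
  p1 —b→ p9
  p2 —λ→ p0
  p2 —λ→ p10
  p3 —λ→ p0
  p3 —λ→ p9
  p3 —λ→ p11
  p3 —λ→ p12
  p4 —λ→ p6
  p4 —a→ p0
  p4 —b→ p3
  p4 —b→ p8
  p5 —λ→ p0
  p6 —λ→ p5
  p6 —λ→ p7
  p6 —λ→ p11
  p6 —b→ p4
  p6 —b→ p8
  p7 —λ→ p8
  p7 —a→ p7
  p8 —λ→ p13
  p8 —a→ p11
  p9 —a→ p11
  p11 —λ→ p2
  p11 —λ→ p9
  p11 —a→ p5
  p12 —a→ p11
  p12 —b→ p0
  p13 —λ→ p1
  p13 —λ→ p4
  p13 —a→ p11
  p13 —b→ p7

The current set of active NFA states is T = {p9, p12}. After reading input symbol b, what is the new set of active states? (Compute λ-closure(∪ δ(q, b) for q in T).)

{p0, p2, p9, p10, p11}

p12 on b → {p0}.
No b-transition from p9.
Union after reading b: {p0}.
Now take the λ-closure:
From p0 via λ: add p11.
From p11 via λ: add p2, p9.
From p2 via λ: add p10.
No new states can be added; the closed set is {p0, p2, p9, p10, p11}.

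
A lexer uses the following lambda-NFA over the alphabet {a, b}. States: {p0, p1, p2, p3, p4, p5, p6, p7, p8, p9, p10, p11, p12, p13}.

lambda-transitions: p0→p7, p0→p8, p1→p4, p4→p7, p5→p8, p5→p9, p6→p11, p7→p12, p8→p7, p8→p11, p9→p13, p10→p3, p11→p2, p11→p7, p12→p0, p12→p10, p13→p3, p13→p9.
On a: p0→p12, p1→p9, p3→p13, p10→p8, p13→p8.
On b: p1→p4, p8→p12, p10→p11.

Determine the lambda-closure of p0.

{p0, p2, p3, p7, p8, p10, p11, p12}

Start with {p0}.
From p0 via lambda: add p7, p8.
From p7 via lambda: add p12.
From p8 via lambda: add p11.
From p11 via lambda: add p2.
From p12 via lambda: add p10.
From p10 via lambda: add p3.
No new states can be added; the closed set is {p0, p2, p3, p7, p8, p10, p11, p12}.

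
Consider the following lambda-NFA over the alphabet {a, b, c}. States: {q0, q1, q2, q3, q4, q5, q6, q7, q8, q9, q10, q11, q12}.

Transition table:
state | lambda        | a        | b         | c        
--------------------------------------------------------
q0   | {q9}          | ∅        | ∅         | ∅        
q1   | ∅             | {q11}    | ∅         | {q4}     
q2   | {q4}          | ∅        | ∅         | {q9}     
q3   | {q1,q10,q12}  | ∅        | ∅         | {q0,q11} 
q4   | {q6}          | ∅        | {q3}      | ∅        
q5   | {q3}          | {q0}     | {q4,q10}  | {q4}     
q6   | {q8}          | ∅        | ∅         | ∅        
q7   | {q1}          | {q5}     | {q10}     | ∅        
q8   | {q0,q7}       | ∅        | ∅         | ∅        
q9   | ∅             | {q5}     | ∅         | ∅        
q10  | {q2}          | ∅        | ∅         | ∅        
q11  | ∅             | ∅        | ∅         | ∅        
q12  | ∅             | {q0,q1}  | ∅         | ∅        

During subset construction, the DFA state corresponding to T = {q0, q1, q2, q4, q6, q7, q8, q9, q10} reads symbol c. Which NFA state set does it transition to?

{q0, q1, q4, q6, q7, q8, q9}

q1 on c → {q4}.
q2 on c → {q9}.
No c-transition from q0, q4, q6, q7, q8, q9, q10.
Union after reading c: {q4, q9}.
Now take the lambda-closure:
From q4 via lambda: add q6.
From q6 via lambda: add q8.
From q8 via lambda: add q0, q7.
From q7 via lambda: add q1.
No new states can be added; the closed set is {q0, q1, q4, q6, q7, q8, q9}.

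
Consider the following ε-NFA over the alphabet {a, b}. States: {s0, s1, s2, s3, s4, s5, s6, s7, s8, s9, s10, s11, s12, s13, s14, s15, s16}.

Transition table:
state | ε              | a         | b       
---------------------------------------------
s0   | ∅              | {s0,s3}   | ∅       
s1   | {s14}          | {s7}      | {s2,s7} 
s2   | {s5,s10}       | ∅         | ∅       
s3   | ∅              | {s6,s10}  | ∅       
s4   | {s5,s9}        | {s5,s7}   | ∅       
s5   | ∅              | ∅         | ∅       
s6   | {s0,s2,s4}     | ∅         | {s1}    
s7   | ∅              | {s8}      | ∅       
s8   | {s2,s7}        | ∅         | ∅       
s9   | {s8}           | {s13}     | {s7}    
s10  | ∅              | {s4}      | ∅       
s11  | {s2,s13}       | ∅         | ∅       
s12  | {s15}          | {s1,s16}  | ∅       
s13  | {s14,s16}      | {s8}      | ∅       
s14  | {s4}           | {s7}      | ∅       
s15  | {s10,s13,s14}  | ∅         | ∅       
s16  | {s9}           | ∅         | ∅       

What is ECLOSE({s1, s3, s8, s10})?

{s1, s2, s3, s4, s5, s7, s8, s9, s10, s14}

Start with {s1, s3, s8, s10}.
From s1 via ε: add s14.
From s8 via ε: add s2, s7.
From s2 via ε: add s5.
From s14 via ε: add s4.
From s4 via ε: add s9.
No new states can be added; the closed set is {s1, s2, s3, s4, s5, s7, s8, s9, s10, s14}.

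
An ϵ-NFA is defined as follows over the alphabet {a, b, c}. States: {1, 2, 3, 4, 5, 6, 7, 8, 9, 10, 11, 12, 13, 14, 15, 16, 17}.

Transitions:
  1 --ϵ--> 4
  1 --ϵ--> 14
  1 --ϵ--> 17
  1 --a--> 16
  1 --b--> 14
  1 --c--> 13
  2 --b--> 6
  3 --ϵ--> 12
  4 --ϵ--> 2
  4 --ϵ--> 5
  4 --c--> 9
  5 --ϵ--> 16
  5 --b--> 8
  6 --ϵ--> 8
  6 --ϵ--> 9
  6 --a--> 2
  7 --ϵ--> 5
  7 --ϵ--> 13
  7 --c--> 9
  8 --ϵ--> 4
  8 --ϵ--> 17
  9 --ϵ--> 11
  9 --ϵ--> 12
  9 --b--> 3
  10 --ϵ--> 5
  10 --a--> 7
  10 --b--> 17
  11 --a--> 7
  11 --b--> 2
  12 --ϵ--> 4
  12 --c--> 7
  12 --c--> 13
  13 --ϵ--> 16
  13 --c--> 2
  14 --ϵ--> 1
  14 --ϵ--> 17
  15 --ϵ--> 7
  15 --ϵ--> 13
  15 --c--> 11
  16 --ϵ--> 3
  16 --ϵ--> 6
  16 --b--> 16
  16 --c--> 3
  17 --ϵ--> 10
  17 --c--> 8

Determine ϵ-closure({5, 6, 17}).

Start with {5, 6, 17}.
From 5 via ϵ: add 16.
From 6 via ϵ: add 8, 9.
From 17 via ϵ: add 10.
From 8 via ϵ: add 4.
From 9 via ϵ: add 11, 12.
From 16 via ϵ: add 3.
From 4 via ϵ: add 2.
No new states can be added; the closed set is {2, 3, 4, 5, 6, 8, 9, 10, 11, 12, 16, 17}.

{2, 3, 4, 5, 6, 8, 9, 10, 11, 12, 16, 17}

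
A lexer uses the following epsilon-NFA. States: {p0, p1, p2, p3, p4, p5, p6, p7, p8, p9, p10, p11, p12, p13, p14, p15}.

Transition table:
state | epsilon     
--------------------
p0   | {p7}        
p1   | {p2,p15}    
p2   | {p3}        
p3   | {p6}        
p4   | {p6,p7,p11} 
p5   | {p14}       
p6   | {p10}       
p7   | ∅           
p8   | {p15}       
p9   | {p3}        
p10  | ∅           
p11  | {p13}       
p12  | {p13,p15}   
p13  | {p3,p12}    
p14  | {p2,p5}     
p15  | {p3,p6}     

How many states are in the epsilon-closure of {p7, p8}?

Start with {p7, p8}.
From p8 via epsilon: add p15.
From p15 via epsilon: add p3, p6.
From p6 via epsilon: add p10.
epsilon-closure = {p3, p6, p7, p8, p10, p15}, which has 6 states.

6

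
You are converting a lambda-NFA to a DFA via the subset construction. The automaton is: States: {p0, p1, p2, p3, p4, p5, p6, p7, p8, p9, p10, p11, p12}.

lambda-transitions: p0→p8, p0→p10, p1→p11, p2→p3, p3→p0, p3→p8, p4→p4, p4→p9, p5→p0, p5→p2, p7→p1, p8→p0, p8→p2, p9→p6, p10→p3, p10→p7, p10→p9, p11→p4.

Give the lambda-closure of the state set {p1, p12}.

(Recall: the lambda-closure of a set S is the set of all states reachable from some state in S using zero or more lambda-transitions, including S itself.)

{p1, p4, p6, p9, p11, p12}

Start with {p1, p12}.
From p1 via lambda: add p11.
From p11 via lambda: add p4.
From p4 via lambda: add p9.
From p9 via lambda: add p6.
No new states can be added; the closed set is {p1, p4, p6, p9, p11, p12}.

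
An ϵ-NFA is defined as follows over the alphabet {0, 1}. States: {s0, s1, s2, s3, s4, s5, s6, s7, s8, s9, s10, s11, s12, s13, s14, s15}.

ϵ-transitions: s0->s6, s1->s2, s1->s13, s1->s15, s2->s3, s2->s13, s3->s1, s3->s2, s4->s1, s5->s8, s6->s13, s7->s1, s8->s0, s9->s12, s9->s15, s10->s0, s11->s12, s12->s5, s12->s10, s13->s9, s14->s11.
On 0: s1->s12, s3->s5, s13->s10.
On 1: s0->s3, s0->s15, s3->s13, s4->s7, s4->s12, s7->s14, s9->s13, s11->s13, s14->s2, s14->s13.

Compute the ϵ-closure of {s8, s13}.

Start with {s8, s13}.
From s8 via ϵ: add s0.
From s13 via ϵ: add s9.
From s0 via ϵ: add s6.
From s9 via ϵ: add s12, s15.
From s12 via ϵ: add s5, s10.
No new states can be added; the closed set is {s0, s5, s6, s8, s9, s10, s12, s13, s15}.

{s0, s5, s6, s8, s9, s10, s12, s13, s15}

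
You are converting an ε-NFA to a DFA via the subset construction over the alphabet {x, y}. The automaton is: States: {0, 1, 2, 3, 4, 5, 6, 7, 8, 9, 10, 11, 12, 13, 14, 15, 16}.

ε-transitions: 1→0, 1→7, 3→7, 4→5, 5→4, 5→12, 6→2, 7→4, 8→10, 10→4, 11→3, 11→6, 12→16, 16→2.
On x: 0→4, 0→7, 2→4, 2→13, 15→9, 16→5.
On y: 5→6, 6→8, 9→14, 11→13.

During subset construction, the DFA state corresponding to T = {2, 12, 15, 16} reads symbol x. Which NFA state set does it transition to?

2 on x → {4, 13}.
15 on x → {9}.
16 on x → {5}.
No x-transition from 12.
Union after reading x: {4, 5, 9, 13}.
Now take the ε-closure:
From 5 via ε: add 12.
From 12 via ε: add 16.
From 16 via ε: add 2.
No new states can be added; the closed set is {2, 4, 5, 9, 12, 13, 16}.

{2, 4, 5, 9, 12, 13, 16}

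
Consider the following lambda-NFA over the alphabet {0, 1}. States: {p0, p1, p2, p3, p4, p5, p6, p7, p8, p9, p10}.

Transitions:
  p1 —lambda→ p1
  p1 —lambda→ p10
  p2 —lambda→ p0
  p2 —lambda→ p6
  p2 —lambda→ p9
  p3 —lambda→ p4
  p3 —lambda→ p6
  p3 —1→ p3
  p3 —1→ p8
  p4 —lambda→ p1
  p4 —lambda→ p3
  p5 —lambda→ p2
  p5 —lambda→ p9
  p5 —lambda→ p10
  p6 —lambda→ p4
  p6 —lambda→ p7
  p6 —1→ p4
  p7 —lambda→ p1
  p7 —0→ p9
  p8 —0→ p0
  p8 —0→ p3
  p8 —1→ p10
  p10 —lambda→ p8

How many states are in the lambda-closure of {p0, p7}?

Start with {p0, p7}.
From p7 via lambda: add p1.
From p1 via lambda: add p10.
From p10 via lambda: add p8.
lambda-closure = {p0, p1, p7, p8, p10}, which has 5 states.

5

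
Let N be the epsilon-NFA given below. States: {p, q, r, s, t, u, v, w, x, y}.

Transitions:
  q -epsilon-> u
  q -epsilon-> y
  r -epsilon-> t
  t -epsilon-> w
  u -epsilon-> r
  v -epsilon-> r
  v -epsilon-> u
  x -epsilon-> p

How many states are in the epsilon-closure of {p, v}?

6

Start with {p, v}.
From v via epsilon: add r, u.
From r via epsilon: add t.
From t via epsilon: add w.
epsilon-closure = {p, r, t, u, v, w}, which has 6 states.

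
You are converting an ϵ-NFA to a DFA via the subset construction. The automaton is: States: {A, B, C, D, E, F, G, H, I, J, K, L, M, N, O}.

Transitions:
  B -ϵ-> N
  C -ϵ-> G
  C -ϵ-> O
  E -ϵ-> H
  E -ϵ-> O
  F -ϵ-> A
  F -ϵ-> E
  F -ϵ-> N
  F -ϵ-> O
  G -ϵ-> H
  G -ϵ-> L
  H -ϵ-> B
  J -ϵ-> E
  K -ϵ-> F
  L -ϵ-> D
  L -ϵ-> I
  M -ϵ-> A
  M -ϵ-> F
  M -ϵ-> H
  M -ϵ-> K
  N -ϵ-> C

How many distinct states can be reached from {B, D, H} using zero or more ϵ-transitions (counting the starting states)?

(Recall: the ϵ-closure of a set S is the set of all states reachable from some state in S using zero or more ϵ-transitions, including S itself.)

Start with {B, D, H}.
From B via ϵ: add N.
From N via ϵ: add C.
From C via ϵ: add G, O.
From G via ϵ: add L.
From L via ϵ: add I.
ϵ-closure = {B, C, D, G, H, I, L, N, O}, which has 9 states.

9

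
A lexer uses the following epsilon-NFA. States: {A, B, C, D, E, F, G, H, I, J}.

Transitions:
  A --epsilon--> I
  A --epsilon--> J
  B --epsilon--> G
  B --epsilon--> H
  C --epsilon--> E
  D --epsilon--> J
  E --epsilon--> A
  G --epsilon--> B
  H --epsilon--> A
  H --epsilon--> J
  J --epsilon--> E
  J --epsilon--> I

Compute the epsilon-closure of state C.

{A, C, E, I, J}

Start with {C}.
From C via epsilon: add E.
From E via epsilon: add A.
From A via epsilon: add I, J.
No new states can be added; the closed set is {A, C, E, I, J}.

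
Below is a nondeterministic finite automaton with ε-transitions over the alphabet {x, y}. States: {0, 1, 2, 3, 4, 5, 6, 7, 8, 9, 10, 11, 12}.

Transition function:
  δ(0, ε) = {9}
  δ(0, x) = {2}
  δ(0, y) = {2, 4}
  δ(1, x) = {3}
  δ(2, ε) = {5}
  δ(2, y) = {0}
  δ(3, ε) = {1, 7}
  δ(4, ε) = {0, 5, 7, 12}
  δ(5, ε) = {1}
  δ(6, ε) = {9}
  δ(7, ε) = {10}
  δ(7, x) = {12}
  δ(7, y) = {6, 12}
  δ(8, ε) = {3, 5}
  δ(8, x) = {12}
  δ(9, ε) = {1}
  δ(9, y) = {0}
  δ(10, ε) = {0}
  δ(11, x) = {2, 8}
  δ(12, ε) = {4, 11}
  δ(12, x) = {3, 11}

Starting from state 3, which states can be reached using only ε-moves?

{0, 1, 3, 7, 9, 10}

Start with {3}.
From 3 via ε: add 1, 7.
From 7 via ε: add 10.
From 10 via ε: add 0.
From 0 via ε: add 9.
No new states can be added; the closed set is {0, 1, 3, 7, 9, 10}.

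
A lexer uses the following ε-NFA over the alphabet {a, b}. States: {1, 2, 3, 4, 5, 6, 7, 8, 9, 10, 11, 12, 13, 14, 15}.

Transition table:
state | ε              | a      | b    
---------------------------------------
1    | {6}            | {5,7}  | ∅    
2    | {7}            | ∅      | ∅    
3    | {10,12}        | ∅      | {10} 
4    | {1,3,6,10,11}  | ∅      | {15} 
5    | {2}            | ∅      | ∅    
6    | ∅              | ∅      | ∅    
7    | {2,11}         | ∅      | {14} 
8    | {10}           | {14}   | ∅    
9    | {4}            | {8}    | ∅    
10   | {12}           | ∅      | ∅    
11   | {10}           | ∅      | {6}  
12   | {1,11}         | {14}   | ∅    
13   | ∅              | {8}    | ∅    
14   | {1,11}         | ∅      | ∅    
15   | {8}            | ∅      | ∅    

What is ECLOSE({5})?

Start with {5}.
From 5 via ε: add 2.
From 2 via ε: add 7.
From 7 via ε: add 11.
From 11 via ε: add 10.
From 10 via ε: add 12.
From 12 via ε: add 1.
From 1 via ε: add 6.
No new states can be added; the closed set is {1, 2, 5, 6, 7, 10, 11, 12}.

{1, 2, 5, 6, 7, 10, 11, 12}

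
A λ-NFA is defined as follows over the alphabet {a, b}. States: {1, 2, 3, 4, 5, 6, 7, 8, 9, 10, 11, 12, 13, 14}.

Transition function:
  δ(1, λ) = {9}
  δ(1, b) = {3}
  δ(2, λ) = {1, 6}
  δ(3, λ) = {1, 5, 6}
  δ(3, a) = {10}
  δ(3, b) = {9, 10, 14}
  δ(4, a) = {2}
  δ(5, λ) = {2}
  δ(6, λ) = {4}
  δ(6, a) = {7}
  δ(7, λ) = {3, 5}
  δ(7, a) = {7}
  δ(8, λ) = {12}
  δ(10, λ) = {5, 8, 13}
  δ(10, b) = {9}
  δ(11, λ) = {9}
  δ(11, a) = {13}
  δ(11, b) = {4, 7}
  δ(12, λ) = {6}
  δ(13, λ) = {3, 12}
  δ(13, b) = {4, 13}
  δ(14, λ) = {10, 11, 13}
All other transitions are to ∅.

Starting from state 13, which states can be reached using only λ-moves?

Start with {13}.
From 13 via λ: add 3, 12.
From 3 via λ: add 1, 5, 6.
From 1 via λ: add 9.
From 5 via λ: add 2.
From 6 via λ: add 4.
No new states can be added; the closed set is {1, 2, 3, 4, 5, 6, 9, 12, 13}.

{1, 2, 3, 4, 5, 6, 9, 12, 13}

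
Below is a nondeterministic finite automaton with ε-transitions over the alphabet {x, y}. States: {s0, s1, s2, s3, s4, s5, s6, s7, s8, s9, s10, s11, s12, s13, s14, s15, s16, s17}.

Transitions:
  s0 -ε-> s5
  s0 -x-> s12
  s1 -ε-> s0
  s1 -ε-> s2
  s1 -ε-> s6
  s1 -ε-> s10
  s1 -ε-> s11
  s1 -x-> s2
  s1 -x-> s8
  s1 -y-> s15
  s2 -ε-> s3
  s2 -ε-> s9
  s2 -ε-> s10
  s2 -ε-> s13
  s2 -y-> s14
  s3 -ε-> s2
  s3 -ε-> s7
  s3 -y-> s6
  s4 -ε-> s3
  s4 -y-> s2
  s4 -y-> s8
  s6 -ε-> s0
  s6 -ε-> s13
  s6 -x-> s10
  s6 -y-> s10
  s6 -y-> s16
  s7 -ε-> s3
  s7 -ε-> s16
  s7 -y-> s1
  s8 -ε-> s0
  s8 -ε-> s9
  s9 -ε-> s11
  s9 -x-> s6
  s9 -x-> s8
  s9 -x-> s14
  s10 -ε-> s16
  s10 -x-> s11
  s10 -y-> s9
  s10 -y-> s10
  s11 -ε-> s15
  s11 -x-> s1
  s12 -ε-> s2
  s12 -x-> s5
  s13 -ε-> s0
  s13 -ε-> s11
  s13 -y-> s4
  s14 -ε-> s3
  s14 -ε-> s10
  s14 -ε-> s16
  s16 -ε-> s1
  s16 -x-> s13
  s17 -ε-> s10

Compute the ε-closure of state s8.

Start with {s8}.
From s8 via ε: add s0, s9.
From s0 via ε: add s5.
From s9 via ε: add s11.
From s11 via ε: add s15.
No new states can be added; the closed set is {s0, s5, s8, s9, s11, s15}.

{s0, s5, s8, s9, s11, s15}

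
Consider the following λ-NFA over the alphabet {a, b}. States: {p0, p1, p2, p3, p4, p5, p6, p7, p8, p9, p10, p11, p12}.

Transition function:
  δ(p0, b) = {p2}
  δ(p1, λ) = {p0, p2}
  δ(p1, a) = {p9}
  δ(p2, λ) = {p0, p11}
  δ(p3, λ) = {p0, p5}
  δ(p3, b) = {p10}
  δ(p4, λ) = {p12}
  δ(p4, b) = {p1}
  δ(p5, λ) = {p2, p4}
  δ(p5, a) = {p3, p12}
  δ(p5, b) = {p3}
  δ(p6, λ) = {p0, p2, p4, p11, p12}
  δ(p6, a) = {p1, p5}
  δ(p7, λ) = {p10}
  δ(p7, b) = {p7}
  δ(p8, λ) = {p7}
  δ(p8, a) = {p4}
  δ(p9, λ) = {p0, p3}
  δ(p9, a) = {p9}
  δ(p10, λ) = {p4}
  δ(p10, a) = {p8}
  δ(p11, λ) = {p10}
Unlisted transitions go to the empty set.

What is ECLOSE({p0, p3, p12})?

Start with {p0, p3, p12}.
From p3 via λ: add p5.
From p5 via λ: add p2, p4.
From p2 via λ: add p11.
From p11 via λ: add p10.
No new states can be added; the closed set is {p0, p2, p3, p4, p5, p10, p11, p12}.

{p0, p2, p3, p4, p5, p10, p11, p12}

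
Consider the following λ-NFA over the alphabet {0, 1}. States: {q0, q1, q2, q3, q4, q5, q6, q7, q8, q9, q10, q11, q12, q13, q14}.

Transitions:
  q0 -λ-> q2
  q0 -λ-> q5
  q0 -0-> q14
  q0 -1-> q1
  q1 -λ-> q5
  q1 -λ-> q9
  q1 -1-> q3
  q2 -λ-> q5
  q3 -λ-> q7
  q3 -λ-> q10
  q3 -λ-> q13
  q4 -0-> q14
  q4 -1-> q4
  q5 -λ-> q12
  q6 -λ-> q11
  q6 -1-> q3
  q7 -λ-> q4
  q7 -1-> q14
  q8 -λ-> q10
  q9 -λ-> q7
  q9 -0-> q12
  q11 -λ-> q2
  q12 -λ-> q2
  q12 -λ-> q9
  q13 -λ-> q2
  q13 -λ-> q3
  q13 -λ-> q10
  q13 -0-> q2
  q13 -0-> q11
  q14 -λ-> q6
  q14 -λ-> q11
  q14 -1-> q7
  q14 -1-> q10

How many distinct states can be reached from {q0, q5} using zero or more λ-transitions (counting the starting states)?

Start with {q0, q5}.
From q0 via λ: add q2.
From q5 via λ: add q12.
From q12 via λ: add q9.
From q9 via λ: add q7.
From q7 via λ: add q4.
λ-closure = {q0, q2, q4, q5, q7, q9, q12}, which has 7 states.

7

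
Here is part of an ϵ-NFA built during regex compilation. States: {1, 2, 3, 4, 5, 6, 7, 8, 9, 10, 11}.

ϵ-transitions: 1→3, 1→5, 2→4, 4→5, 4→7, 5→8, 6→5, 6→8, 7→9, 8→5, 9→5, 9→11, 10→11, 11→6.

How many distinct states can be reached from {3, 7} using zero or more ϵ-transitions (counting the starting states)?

7

Start with {3, 7}.
From 7 via ϵ: add 9.
From 9 via ϵ: add 5, 11.
From 5 via ϵ: add 8.
From 11 via ϵ: add 6.
ϵ-closure = {3, 5, 6, 7, 8, 9, 11}, which has 7 states.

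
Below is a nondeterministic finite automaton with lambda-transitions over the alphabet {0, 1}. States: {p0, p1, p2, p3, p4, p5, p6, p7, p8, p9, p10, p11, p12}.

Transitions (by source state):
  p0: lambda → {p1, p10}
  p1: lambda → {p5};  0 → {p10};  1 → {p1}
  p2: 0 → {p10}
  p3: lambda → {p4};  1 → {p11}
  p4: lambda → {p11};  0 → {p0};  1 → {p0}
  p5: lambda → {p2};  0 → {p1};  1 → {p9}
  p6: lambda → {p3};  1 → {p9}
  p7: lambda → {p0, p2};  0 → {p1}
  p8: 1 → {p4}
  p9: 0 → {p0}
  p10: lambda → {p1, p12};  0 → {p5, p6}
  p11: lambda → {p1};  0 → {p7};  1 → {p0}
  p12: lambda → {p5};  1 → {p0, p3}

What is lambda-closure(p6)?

Start with {p6}.
From p6 via lambda: add p3.
From p3 via lambda: add p4.
From p4 via lambda: add p11.
From p11 via lambda: add p1.
From p1 via lambda: add p5.
From p5 via lambda: add p2.
No new states can be added; the closed set is {p1, p2, p3, p4, p5, p6, p11}.

{p1, p2, p3, p4, p5, p6, p11}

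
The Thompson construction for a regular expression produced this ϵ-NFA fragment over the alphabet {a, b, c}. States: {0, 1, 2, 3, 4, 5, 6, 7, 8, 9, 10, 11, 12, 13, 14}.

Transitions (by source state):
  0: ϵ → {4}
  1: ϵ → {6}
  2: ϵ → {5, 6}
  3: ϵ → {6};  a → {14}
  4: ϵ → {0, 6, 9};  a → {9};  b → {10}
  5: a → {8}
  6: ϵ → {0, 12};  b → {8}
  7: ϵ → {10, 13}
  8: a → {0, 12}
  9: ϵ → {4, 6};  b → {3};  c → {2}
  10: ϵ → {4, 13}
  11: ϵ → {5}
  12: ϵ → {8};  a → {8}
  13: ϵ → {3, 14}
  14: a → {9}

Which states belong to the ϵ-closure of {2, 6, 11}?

{0, 2, 4, 5, 6, 8, 9, 11, 12}

Start with {2, 6, 11}.
From 2 via ϵ: add 5.
From 6 via ϵ: add 0, 12.
From 0 via ϵ: add 4.
From 12 via ϵ: add 8.
From 4 via ϵ: add 9.
No new states can be added; the closed set is {0, 2, 4, 5, 6, 8, 9, 11, 12}.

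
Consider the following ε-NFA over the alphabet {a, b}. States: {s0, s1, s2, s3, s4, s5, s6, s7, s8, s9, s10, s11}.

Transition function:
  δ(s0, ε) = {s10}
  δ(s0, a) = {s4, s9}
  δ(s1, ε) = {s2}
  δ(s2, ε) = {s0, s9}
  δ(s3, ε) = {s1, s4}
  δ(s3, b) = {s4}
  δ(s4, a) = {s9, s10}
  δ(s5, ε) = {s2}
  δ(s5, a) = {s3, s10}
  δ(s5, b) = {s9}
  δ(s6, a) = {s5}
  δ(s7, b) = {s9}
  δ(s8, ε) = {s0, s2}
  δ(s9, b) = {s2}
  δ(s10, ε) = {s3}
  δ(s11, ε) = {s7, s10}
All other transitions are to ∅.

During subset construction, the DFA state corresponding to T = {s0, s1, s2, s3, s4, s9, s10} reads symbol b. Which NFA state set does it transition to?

{s0, s1, s2, s3, s4, s9, s10}

s3 on b → {s4}.
s9 on b → {s2}.
No b-transition from s0, s1, s2, s4, s10.
Union after reading b: {s2, s4}.
Now take the ε-closure:
From s2 via ε: add s0, s9.
From s0 via ε: add s10.
From s10 via ε: add s3.
From s3 via ε: add s1.
No new states can be added; the closed set is {s0, s1, s2, s3, s4, s9, s10}.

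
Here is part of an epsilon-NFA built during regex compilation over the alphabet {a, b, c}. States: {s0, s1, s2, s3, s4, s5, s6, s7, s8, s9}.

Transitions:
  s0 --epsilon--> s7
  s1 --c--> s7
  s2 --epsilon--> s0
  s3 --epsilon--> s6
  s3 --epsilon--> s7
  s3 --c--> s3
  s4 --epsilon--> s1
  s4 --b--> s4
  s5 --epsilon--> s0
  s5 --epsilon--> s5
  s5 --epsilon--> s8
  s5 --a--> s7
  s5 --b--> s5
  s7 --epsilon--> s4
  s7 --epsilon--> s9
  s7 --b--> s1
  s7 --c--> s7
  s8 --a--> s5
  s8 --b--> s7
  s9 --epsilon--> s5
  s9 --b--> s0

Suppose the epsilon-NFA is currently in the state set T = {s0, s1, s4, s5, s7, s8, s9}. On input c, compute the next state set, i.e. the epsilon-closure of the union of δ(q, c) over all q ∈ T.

s1 on c → {s7}.
s7 on c → {s7}.
No c-transition from s0, s4, s5, s8, s9.
Union after reading c: {s7}.
Now take the epsilon-closure:
From s7 via epsilon: add s4, s9.
From s4 via epsilon: add s1.
From s9 via epsilon: add s5.
From s5 via epsilon: add s0, s8.
No new states can be added; the closed set is {s0, s1, s4, s5, s7, s8, s9}.

{s0, s1, s4, s5, s7, s8, s9}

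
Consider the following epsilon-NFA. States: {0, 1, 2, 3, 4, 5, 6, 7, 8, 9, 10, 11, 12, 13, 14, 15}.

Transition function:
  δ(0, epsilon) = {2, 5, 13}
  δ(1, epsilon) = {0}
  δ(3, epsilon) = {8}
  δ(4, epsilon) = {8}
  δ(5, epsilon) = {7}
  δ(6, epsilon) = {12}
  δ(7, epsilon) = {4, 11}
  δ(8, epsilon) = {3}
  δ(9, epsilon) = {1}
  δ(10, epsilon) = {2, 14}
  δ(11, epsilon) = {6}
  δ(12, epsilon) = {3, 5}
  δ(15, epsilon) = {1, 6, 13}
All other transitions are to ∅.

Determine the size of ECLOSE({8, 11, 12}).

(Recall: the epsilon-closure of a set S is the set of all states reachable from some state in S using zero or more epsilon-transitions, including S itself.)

8

Start with {8, 11, 12}.
From 8 via epsilon: add 3.
From 11 via epsilon: add 6.
From 12 via epsilon: add 5.
From 5 via epsilon: add 7.
From 7 via epsilon: add 4.
epsilon-closure = {3, 4, 5, 6, 7, 8, 11, 12}, which has 8 states.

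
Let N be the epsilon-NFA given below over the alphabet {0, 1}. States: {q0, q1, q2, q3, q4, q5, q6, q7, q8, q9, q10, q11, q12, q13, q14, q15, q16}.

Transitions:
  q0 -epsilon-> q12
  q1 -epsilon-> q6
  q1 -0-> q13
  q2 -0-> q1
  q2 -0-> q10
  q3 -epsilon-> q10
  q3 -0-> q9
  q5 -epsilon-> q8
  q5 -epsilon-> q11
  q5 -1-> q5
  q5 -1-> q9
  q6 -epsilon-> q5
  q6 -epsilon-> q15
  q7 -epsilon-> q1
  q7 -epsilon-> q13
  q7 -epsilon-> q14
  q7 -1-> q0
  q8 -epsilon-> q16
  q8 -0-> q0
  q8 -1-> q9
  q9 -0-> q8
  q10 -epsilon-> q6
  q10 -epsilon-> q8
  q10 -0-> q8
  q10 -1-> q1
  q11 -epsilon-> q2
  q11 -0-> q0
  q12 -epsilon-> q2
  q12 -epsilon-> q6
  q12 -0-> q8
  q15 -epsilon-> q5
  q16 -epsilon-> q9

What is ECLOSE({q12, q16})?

{q2, q5, q6, q8, q9, q11, q12, q15, q16}

Start with {q12, q16}.
From q12 via epsilon: add q2, q6.
From q16 via epsilon: add q9.
From q6 via epsilon: add q5, q15.
From q5 via epsilon: add q8, q11.
No new states can be added; the closed set is {q2, q5, q6, q8, q9, q11, q12, q15, q16}.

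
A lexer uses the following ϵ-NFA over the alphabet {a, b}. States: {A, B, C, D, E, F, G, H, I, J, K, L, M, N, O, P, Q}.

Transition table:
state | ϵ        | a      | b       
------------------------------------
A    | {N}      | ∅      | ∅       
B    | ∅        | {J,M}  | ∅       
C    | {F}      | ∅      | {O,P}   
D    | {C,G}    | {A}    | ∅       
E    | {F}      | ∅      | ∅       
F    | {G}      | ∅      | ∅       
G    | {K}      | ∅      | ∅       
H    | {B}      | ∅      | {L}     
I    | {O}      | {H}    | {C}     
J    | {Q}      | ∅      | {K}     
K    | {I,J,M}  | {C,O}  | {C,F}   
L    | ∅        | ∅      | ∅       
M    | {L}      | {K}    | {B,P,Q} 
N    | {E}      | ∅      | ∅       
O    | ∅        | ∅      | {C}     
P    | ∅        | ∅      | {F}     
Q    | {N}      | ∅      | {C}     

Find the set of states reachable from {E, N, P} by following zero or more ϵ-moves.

{E, F, G, I, J, K, L, M, N, O, P, Q}

Start with {E, N, P}.
From E via ϵ: add F.
From F via ϵ: add G.
From G via ϵ: add K.
From K via ϵ: add I, J, M.
From I via ϵ: add O.
From J via ϵ: add Q.
From M via ϵ: add L.
No new states can be added; the closed set is {E, F, G, I, J, K, L, M, N, O, P, Q}.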